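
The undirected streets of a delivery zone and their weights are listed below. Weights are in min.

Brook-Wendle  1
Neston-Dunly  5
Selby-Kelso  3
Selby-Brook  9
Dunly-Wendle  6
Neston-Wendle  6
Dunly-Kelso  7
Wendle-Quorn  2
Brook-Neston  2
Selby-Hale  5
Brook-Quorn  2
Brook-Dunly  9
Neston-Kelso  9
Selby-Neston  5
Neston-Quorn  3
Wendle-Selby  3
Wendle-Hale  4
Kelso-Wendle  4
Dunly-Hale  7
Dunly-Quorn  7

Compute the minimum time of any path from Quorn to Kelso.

Settle nodes by increasing distance from Quorn:
Quorn: 0
Brook: 2  (via Quorn)
Wendle: 2  (via Quorn)
Neston: 3  (via Quorn)
Selby: 5  (via Wendle)
Hale: 6  (via Wendle)
Kelso: 6  (via Wendle)
Shortest route: Quorn–Wendle–Kelso = 6 min.

6 min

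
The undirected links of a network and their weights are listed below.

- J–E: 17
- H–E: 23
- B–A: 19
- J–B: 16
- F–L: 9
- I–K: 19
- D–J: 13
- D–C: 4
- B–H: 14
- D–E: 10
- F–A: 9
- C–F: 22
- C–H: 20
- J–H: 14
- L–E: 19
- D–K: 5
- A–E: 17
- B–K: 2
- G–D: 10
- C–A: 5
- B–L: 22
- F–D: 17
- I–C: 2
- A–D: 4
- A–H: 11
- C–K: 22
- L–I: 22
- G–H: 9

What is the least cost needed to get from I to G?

Settle nodes by increasing distance from I:
I: 0
C: 2  (via I)
D: 6  (via C)
A: 7  (via C)
K: 11  (via D)
B: 13  (via K)
E: 16  (via D)
F: 16  (via A)
G: 16  (via D)
Shortest route: I → C → D → G = 16.

16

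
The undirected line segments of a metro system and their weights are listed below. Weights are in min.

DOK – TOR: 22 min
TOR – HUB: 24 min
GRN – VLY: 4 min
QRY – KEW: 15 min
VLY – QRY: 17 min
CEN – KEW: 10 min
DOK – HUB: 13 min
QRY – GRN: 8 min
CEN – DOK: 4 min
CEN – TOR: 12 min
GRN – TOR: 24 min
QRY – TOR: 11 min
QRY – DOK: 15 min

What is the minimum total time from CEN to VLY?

Enumerating some paths:
CEN–TOR–QRY–GRN–VLY: 12+11+8+4 = 35
CEN–DOK–QRY–VLY: 4+15+17 = 36
CEN–DOK–QRY–GRN–VLY: 4+15+8+4 = 31
The minimum is 31 min via CEN–DOK–QRY–GRN–VLY.

31 min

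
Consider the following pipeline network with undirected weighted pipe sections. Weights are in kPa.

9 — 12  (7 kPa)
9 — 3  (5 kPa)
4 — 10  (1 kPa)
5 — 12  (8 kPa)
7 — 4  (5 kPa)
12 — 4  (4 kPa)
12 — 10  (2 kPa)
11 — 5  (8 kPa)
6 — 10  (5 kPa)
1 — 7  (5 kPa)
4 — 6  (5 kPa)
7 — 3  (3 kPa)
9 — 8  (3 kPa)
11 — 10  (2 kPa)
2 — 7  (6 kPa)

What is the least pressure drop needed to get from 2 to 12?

Enumerating some paths:
2 → 7 → 3 → 9 → 12: 6+3+5+7 = 21
2 → 7 → 4 → 12: 6+5+4 = 15
2 → 7 → 4 → 10 → 12: 6+5+1+2 = 14
Cheapest is 2 → 7 → 4 → 10 → 12 at 14 kPa.

14 kPa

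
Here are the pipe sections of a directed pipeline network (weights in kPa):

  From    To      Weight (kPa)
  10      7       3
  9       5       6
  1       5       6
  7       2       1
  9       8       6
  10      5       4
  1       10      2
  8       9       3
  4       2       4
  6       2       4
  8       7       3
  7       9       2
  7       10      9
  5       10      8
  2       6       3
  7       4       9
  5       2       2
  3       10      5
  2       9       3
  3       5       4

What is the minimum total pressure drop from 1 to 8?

13 kPa

Compare a few routes:
1 - 5 - 2 - 9 - 8: 6+2+3+6 = 17
1 - 10 - 7 - 9 - 8: 2+3+2+6 = 13
1 - 10 - 5 - 2 - 9 - 8: 2+4+2+3+6 = 17
1 - 10 - 7 - 2 - 9 - 8: 2+3+1+3+6 = 15
The minimum is 13 kPa via 1 - 10 - 7 - 9 - 8.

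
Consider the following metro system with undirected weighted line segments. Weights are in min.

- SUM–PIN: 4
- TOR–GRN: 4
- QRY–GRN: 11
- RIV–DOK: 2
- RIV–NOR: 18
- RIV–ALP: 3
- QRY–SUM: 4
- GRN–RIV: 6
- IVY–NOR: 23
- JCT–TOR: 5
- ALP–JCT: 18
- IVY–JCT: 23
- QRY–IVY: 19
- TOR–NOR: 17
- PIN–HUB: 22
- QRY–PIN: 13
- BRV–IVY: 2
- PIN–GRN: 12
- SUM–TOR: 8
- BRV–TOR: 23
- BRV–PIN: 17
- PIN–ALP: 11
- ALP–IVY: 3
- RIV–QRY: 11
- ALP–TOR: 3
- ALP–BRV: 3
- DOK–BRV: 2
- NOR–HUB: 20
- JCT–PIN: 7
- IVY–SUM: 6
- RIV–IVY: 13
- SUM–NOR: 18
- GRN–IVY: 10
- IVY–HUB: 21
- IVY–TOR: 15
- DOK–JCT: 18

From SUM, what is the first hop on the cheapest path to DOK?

Candidate routes:
SUM → IVY → BRV → DOK: 6+2+2 = 10
SUM → IVY → ALP → BRV → DOK: 6+3+3+2 = 14
Cheapest is SUM → IVY → BRV → DOK at 10 min.
So from SUM the first move is to IVY.

IVY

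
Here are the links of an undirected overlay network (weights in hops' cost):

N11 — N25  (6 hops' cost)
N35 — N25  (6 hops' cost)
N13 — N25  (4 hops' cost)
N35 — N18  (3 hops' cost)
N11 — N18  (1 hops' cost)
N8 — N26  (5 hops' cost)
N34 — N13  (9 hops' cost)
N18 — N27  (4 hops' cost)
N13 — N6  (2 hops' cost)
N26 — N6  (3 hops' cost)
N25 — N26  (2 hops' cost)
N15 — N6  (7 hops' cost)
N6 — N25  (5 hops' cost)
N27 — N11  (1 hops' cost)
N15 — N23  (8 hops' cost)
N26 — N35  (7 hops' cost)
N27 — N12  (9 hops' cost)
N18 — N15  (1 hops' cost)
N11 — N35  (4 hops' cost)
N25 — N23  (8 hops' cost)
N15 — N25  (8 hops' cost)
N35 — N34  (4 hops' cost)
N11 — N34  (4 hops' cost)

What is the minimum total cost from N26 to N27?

Settle nodes by increasing distance from N26:
N26: 0
N25: 2  (via N26)
N6: 3  (via N26)
N13: 5  (via N6)
N8: 5  (via N26)
N35: 7  (via N26)
N11: 8  (via N25)
N27: 9  (via N11)
Shortest route: N26–N25–N11–N27 = 9 hops' cost.

9 hops' cost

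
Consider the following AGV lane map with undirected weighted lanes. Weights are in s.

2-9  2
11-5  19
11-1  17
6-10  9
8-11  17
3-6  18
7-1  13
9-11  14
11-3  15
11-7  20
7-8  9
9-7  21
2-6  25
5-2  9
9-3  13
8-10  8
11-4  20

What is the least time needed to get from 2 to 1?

Candidate routes:
2 - 9 - 11 - 1: 2+14+17 = 33
2 - 5 - 11 - 1: 9+19+17 = 45
2 - 9 - 7 - 1: 2+21+13 = 36
The minimum is 33 s via 2 - 9 - 11 - 1.

33 s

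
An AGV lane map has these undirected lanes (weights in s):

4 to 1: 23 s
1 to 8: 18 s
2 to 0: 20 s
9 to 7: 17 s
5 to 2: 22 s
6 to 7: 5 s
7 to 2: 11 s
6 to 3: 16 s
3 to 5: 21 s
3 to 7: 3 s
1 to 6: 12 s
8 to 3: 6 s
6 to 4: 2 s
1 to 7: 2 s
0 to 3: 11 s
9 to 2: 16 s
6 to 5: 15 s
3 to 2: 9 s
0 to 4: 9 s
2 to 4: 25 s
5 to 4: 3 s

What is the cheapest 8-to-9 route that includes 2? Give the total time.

31 s

Best 8 to 2: 8–3–2 costing 15
Best 2 to 9: 2–9 costing 16
Total via 2: 15 + 16 = 31 s.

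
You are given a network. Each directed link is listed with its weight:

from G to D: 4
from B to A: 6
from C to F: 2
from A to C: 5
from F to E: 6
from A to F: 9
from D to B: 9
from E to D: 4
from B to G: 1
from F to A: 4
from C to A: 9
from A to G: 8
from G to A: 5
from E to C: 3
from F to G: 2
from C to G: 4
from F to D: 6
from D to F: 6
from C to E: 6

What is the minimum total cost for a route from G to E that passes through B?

Shortest G→B: G → D → B = 13
Shortest B→E: B → A → C → E = 17
Total via B: 13 + 17 = 30.

30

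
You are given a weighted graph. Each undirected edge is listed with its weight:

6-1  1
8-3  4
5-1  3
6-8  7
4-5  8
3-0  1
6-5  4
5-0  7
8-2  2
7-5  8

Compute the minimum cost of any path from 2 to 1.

10

Shortest distances from 2:
2: 0
8: 2  (via 2)
3: 6  (via 8)
0: 7  (via 3)
6: 9  (via 8)
1: 10  (via 6)
Shortest route: 2 → 8 → 6 → 1 = 10.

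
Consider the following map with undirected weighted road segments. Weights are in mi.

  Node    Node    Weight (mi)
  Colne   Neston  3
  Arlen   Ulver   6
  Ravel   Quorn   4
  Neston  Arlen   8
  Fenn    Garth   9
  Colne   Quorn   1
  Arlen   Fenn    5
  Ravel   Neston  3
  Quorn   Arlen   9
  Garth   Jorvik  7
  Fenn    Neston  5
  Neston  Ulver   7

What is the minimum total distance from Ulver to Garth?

20 mi

Candidate routes:
Ulver - Neston - Fenn - Garth: 7+5+9 = 21
Ulver - Arlen - Fenn - Garth: 6+5+9 = 20
Ulver - Neston - Arlen - Fenn - Garth: 7+8+5+9 = 29
Ulver - Arlen - Neston - Fenn - Garth: 6+8+5+9 = 28
The minimum is 20 mi via Ulver - Arlen - Fenn - Garth.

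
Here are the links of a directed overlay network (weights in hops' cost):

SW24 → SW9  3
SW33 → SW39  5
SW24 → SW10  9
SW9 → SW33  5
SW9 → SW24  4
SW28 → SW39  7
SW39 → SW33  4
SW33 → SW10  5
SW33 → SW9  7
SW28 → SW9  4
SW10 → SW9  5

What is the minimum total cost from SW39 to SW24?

15 hops' cost

Candidate routes:
SW39 - SW33 - SW10 - SW9 - SW24: 4+5+5+4 = 18
SW39 - SW33 - SW9 - SW24: 4+7+4 = 15
The minimum is 15 hops' cost via SW39 - SW33 - SW9 - SW24.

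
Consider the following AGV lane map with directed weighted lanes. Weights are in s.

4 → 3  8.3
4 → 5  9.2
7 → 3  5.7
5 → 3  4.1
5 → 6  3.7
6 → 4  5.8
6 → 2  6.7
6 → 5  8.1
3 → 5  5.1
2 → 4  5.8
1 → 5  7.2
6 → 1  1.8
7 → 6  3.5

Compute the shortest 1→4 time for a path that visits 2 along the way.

Shortest 1→2: 1 → 5 → 6 → 2 = 17.6
Shortest 2→4: 2 → 4 = 5.8
Total via 2: 17.6 + 5.8 = 23.4 s.

23.4 s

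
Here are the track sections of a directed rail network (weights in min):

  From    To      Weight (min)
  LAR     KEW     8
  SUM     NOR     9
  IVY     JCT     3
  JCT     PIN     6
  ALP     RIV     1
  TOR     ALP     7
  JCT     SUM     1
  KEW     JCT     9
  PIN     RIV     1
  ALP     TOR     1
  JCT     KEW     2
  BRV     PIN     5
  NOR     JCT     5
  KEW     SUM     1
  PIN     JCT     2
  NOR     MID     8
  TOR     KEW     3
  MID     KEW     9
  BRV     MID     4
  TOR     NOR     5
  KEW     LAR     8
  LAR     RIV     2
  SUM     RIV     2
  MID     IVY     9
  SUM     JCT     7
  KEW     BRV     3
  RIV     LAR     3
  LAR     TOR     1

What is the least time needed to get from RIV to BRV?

10 min

Running Dijkstra from RIV:
RIV: 0
LAR: 3  (via RIV)
TOR: 4  (via LAR)
KEW: 7  (via TOR)
SUM: 8  (via KEW)
NOR: 9  (via TOR)
BRV: 10  (via KEW)
Shortest route: RIV → LAR → TOR → KEW → BRV = 10 min.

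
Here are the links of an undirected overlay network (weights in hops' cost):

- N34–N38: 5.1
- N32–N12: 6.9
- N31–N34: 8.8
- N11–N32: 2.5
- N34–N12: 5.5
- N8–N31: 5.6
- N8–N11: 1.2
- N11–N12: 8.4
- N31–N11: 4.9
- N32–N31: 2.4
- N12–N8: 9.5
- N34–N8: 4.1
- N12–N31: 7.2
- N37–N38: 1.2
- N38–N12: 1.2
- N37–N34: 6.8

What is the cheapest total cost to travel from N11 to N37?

Running Dijkstra from N11:
N11: 0
N8: 1.2  (via N11)
N32: 2.5  (via N11)
N31: 4.9  (via N11)
N34: 5.3  (via N8)
N12: 8.4  (via N11)
N38: 9.6  (via N12)
N37: 10.8  (via N38)
Shortest route: N11–N12–N38–N37 = 10.8 hops' cost.

10.8 hops' cost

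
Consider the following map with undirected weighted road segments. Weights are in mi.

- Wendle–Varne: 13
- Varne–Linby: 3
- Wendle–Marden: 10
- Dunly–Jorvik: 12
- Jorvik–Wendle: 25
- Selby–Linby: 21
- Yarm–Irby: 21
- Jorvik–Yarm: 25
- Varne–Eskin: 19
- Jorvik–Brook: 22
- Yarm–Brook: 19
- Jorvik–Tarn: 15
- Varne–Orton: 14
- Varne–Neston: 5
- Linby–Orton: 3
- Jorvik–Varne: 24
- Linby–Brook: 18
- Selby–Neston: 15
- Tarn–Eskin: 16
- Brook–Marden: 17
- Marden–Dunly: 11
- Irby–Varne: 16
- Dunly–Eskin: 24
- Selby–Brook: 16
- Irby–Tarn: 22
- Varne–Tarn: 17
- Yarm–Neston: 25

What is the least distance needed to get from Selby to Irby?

36 mi

Compare a few routes:
Selby–Neston–Varne–Irby: 15+5+16 = 36
Selby–Brook–Linby–Varne–Irby: 16+18+3+16 = 53
Selby–Linby–Varne–Irby: 21+3+16 = 40
The minimum is 36 mi via Selby–Neston–Varne–Irby.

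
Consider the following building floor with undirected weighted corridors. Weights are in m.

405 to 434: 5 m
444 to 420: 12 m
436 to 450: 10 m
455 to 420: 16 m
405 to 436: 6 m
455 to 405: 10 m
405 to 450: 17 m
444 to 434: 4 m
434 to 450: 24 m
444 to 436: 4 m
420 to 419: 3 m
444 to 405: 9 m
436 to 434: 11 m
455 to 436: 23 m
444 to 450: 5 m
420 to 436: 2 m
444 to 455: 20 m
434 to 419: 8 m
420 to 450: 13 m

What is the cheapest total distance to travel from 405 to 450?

Shortest distances from 405:
405: 0
434: 5  (via 405)
436: 6  (via 405)
420: 8  (via 436)
444: 9  (via 405)
455: 10  (via 405)
419: 11  (via 420)
450: 14  (via 444)
Shortest route: 405 → 444 → 450 = 14 m.

14 m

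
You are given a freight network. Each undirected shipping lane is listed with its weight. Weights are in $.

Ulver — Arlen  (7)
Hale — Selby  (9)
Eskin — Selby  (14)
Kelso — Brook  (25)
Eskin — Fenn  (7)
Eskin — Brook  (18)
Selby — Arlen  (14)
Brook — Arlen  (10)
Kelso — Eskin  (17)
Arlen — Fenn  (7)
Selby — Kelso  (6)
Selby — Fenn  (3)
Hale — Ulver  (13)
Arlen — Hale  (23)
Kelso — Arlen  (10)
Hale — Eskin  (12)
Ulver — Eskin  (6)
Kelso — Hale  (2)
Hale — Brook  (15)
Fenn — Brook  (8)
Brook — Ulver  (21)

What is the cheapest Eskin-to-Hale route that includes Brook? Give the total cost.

$30

Best Eskin to Brook: Eskin–Fenn–Brook costing 15
Best Brook to Hale: Brook–Hale costing 15
Total via Brook: 15 + 15 = $30.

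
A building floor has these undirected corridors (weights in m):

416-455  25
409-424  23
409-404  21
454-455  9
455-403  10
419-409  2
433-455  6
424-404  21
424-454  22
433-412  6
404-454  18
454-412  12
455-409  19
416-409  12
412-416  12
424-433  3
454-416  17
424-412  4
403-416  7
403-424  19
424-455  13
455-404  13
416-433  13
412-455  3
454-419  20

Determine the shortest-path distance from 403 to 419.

21 m

Shortest distances from 403:
403: 0
416: 7  (via 403)
455: 10  (via 403)
412: 13  (via 455)
433: 16  (via 455)
424: 17  (via 412)
454: 19  (via 455)
409: 19  (via 416)
419: 21  (via 409)
Shortest route: 403 → 416 → 409 → 419 = 21 m.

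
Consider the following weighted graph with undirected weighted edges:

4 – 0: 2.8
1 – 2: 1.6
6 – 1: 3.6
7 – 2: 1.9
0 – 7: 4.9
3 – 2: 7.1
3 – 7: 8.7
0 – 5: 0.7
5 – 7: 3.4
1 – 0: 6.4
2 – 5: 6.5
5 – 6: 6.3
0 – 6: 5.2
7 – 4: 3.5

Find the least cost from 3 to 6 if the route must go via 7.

15.8

Best 3 to 7: 3 → 7 costing 8.7
Best 7 to 6: 7 → 2 → 1 → 6 costing 7.1
Total via 7: 8.7 + 7.1 = 15.8.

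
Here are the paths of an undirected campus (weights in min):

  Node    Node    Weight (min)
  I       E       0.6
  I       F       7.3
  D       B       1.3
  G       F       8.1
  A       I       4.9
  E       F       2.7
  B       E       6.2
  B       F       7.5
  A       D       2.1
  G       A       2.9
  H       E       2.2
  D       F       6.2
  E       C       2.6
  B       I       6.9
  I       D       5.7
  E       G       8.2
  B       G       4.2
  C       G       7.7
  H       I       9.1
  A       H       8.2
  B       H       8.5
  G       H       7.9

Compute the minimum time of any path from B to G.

Shortest distances from B:
B: 0
D: 1.3  (via B)
A: 3.4  (via D)
G: 4.2  (via B)
Shortest route: B → G = 4.2 min.

4.2 min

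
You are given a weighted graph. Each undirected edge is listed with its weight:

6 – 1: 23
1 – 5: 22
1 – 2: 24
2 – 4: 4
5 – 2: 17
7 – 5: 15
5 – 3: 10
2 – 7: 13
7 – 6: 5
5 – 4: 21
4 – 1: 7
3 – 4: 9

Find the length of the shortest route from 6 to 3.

Compare a few routes:
6 - 7 - 2 - 4 - 3: 5+13+4+9 = 31
6 - 7 - 5 - 3: 5+15+10 = 30
The minimum is 30 via 6 - 7 - 5 - 3.

30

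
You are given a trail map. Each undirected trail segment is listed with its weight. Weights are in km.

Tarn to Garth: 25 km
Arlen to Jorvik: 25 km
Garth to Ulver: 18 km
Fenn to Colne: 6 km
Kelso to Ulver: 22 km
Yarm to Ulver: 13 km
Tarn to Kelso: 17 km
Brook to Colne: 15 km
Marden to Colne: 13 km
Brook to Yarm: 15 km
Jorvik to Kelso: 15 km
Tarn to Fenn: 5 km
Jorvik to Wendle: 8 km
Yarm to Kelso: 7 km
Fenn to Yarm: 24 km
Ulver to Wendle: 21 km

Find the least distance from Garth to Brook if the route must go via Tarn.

51 km

Best Garth to Tarn: Garth–Tarn costing 25
Best Tarn to Brook: Tarn–Fenn–Colne–Brook costing 26
Total via Tarn: 25 + 26 = 51 km.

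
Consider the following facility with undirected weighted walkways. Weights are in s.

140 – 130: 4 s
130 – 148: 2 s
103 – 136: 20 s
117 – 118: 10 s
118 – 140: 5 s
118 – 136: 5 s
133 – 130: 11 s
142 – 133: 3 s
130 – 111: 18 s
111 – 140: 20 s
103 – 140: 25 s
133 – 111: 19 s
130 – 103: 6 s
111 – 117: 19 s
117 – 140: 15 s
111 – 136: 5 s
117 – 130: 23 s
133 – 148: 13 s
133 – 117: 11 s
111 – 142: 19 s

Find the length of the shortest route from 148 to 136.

Candidate routes:
148 → 130 → 111 → 136: 2+18+5 = 25
148 → 130 → 140 → 118 → 136: 2+4+5+5 = 16
148 → 130 → 103 → 136: 2+6+20 = 28
Cheapest is 148 → 130 → 140 → 118 → 136 at 16 s.

16 s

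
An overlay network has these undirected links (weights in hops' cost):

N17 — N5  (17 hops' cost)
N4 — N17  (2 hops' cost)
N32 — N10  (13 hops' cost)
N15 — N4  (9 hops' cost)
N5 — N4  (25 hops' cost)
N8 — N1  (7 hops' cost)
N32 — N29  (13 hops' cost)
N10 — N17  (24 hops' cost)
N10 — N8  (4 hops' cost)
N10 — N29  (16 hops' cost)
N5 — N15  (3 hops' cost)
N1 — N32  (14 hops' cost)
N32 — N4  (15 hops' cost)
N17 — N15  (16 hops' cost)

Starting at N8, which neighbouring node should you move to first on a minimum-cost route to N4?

N10

Candidate routes:
N8–N10–N17–N4: 4+24+2 = 30
N8–N1–N32–N4: 7+14+15 = 36
N8–N10–N29–N32–N4: 4+16+13+15 = 48
N8–N10–N32–N4: 4+13+15 = 32
The minimum is 30 hops' cost via N8–N10–N17–N4.
So from N8 the first move is to N10.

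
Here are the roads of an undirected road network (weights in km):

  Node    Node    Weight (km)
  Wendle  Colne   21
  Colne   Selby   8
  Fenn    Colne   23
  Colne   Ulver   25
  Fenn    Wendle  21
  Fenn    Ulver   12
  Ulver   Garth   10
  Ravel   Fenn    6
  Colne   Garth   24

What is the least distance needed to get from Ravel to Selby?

Candidate routes:
Ravel–Fenn–Ulver–Colne–Selby: 6+12+25+8 = 51
Ravel–Fenn–Colne–Selby: 6+23+8 = 37
Ravel–Fenn–Wendle–Colne–Selby: 6+21+21+8 = 56
Cheapest is Ravel–Fenn–Colne–Selby at 37 km.

37 km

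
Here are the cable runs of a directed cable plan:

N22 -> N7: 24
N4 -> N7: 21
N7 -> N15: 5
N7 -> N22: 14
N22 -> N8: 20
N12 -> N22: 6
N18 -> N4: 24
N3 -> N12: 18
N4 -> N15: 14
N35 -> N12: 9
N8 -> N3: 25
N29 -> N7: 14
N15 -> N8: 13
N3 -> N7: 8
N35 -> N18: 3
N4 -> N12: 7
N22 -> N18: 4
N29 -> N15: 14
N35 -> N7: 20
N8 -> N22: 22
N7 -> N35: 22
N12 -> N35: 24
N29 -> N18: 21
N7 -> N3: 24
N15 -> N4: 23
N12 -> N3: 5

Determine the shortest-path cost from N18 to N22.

Compare a few routes:
N18 - N4 - N12 - N22: 24+7+6 = 37
N18 - N4 - N12 - N3 - N7 - N22: 24+7+5+8+14 = 58
N18 - N4 - N7 - N22: 24+21+14 = 59
N18 - N4 - N15 - N8 - N22: 24+14+13+22 = 73
Cheapest is N18 - N4 - N12 - N22 at 37.

37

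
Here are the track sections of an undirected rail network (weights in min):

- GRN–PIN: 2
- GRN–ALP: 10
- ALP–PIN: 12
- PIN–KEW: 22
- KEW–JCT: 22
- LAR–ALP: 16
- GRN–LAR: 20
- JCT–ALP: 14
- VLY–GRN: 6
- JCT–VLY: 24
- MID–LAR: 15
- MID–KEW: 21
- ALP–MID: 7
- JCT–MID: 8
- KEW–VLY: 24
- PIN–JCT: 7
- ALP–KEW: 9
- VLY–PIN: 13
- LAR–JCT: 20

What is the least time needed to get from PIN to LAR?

Running Dijkstra from PIN:
PIN: 0
GRN: 2  (via PIN)
JCT: 7  (via PIN)
VLY: 8  (via GRN)
ALP: 12  (via PIN)
MID: 15  (via JCT)
KEW: 21  (via ALP)
LAR: 22  (via GRN)
Shortest route: PIN → GRN → LAR = 22 min.

22 min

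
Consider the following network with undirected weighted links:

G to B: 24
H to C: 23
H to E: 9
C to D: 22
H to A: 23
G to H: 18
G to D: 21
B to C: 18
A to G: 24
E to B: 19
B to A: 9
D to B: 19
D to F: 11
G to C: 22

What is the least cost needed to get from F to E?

Candidate routes:
F - D - C - H - E: 11+22+23+9 = 65
F - D - G - H - E: 11+21+18+9 = 59
F - D - B - E: 11+19+19 = 49
F - D - C - B - E: 11+22+18+19 = 70
Cheapest is F - D - B - E at 49.

49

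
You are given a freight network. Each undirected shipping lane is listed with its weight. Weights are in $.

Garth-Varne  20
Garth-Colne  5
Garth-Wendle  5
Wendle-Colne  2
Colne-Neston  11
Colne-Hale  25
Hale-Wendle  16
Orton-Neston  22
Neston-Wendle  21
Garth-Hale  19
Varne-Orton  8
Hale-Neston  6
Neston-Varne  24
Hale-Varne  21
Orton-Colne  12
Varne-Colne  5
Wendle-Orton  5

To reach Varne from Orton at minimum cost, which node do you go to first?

Varne

Compare a few routes:
Orton - Colne - Varne: 12+5 = 17
Orton - Wendle - Colne - Varne: 5+2+5 = 12
Orton - Varne: 8 = 8
The minimum is $8 via Orton - Varne.
So from Orton the first move is to Varne.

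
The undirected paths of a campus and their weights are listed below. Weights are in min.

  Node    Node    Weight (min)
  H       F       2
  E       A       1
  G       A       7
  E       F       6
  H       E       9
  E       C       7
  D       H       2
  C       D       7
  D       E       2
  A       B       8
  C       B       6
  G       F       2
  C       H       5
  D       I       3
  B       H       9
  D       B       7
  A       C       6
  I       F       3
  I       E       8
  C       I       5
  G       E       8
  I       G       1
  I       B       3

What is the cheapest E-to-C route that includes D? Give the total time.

9 min

Shortest E→D: E → D = 2
Shortest D→C: D → C = 7
Total via D: 2 + 7 = 9 min.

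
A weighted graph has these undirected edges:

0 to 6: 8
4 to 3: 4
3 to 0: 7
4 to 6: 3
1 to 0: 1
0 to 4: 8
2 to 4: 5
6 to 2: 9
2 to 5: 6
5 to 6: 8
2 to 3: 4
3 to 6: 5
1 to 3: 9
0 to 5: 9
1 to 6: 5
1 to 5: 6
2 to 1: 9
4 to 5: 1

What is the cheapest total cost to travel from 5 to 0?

Shortest distances from 5:
5: 0
4: 1  (via 5)
6: 4  (via 4)
3: 5  (via 4)
1: 6  (via 5)
2: 6  (via 5)
0: 7  (via 1)
Shortest route: 5 → 1 → 0 = 7.

7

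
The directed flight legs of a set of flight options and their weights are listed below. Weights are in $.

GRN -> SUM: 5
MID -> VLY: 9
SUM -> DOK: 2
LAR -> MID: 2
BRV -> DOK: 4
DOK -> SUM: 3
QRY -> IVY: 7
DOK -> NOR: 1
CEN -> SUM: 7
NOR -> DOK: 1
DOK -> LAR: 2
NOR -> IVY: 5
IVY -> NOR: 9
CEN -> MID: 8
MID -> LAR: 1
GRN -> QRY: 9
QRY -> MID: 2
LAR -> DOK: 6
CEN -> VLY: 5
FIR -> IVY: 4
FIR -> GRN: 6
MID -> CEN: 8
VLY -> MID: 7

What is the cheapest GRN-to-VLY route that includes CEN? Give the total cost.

Best GRN to CEN: GRN–QRY–MID–CEN costing 19
Shortest CEN→VLY: CEN–VLY = 5
Total via CEN: 19 + 5 = $24.

$24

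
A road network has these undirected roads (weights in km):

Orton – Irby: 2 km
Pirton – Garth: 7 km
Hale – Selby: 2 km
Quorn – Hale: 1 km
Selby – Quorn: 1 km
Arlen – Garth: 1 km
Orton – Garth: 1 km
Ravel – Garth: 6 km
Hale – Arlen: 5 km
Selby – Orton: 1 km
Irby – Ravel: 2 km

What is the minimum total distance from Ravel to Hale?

7 km

Enumerating some paths:
Ravel - Garth - Orton - Selby - Quorn - Hale: 6+1+1+1+1 = 10
Ravel - Irby - Orton - Selby - Hale: 2+2+1+2 = 7
Ravel - Garth - Orton - Selby - Hale: 6+1+1+2 = 10
The minimum is 7 km via Ravel - Irby - Orton - Selby - Hale.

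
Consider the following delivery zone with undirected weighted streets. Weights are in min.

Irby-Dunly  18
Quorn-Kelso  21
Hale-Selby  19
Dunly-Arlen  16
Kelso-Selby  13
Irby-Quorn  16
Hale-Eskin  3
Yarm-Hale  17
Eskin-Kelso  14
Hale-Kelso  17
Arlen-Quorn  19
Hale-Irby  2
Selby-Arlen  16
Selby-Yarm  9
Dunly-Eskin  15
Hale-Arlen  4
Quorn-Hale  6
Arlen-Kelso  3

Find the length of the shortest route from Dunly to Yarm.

Candidate routes:
Dunly–Eskin–Hale–Yarm: 15+3+17 = 35
Dunly–Irby–Hale–Yarm: 18+2+17 = 37
Cheapest is Dunly–Eskin–Hale–Yarm at 35 min.

35 min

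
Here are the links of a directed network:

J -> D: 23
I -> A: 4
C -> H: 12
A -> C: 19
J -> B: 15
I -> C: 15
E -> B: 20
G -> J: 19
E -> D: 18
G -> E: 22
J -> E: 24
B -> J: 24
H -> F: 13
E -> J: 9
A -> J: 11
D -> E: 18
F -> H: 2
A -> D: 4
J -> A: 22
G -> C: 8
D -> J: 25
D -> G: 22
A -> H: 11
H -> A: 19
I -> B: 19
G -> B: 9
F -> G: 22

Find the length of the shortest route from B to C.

65

Settle nodes by increasing distance from B:
B: 0
J: 24  (via B)
A: 46  (via J)
D: 47  (via J)
E: 48  (via J)
H: 57  (via A)
C: 65  (via A)
Shortest route: B–J–A–C = 65.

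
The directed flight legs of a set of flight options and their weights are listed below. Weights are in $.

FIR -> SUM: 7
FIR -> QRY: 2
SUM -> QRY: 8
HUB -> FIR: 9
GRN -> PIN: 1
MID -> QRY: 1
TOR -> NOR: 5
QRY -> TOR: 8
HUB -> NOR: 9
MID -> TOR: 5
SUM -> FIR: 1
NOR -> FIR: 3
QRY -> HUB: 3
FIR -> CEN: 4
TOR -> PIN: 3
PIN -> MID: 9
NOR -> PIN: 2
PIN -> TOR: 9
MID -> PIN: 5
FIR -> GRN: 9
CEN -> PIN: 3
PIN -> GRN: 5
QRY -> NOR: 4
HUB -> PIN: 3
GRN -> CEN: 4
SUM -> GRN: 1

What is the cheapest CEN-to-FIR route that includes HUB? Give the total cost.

$25

Shortest CEN→HUB: CEN → PIN → MID → QRY → HUB = 16
Shortest HUB→FIR: HUB → FIR = 9
Total via HUB: 16 + 9 = $25.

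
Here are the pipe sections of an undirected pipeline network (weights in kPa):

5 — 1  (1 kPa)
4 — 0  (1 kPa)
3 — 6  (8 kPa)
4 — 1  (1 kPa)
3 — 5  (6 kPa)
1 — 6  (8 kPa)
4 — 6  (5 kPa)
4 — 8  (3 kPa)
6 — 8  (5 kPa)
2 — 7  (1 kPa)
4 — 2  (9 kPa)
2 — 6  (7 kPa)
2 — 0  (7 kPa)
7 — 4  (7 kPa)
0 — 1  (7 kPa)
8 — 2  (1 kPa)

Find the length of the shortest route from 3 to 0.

Shortest distances from 3:
3: 0
5: 6  (via 3)
1: 7  (via 5)
4: 8  (via 1)
6: 8  (via 3)
0: 9  (via 4)
Shortest route: 3–5–1–4–0 = 9 kPa.

9 kPa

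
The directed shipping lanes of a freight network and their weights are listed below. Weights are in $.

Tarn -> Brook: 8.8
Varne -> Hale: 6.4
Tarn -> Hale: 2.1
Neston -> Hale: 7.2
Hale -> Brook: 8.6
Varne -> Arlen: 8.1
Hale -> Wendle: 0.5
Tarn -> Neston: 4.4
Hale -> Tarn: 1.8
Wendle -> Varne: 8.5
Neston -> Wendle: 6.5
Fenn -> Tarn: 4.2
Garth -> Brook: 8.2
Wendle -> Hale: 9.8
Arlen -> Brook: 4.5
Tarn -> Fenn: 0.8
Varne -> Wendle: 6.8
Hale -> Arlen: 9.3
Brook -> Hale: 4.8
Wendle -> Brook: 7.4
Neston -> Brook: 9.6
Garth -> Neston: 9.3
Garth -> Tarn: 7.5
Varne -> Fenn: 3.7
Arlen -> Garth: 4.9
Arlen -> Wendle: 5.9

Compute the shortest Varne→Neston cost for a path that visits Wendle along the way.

Best Varne to Wendle: Varne–Wendle costing 6.8
Best Wendle to Neston: Wendle–Hale–Tarn–Neston costing 16
Total via Wendle: 6.8 + 16 = $22.8.

$22.8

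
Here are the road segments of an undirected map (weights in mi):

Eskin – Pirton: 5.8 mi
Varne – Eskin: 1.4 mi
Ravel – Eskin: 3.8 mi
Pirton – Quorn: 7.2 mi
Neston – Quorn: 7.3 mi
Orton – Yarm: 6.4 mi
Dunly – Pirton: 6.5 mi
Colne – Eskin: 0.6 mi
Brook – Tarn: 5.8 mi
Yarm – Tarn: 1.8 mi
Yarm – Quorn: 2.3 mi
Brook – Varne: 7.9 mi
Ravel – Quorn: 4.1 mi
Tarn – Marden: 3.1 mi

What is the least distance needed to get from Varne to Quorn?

9.3 mi

Compare a few routes:
Varne → Eskin → Pirton → Quorn: 1.4+5.8+7.2 = 14.4
Varne → Eskin → Ravel → Quorn: 1.4+3.8+4.1 = 9.3
Cheapest is Varne → Eskin → Ravel → Quorn at 9.3 mi.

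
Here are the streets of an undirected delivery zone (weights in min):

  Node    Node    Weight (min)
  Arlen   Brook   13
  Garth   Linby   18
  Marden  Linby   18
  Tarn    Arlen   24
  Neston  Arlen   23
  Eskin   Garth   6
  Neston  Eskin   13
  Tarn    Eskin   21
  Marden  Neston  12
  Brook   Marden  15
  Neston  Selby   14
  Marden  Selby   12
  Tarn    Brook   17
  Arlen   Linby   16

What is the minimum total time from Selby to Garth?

33 min

Candidate routes:
Selby - Neston - Marden - Linby - Garth: 14+12+18+18 = 62
Selby - Marden - Linby - Garth: 12+18+18 = 48
Selby - Marden - Neston - Eskin - Garth: 12+12+13+6 = 43
Selby - Neston - Eskin - Garth: 14+13+6 = 33
Cheapest is Selby - Neston - Eskin - Garth at 33 min.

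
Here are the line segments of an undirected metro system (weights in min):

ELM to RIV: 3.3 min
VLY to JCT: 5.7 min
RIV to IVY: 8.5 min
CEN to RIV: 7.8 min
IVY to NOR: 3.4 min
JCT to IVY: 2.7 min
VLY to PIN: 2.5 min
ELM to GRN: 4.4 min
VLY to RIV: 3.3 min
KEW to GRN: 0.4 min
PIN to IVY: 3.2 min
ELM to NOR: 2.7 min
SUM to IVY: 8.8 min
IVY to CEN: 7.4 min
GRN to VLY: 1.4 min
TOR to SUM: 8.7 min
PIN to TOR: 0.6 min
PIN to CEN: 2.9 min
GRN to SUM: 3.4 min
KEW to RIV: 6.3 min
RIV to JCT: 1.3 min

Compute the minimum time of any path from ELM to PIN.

Enumerating some paths:
ELM → RIV → VLY → PIN: 3.3+3.3+2.5 = 9.1
ELM → RIV → JCT → IVY → PIN: 3.3+1.3+2.7+3.2 = 10.5
ELM → NOR → IVY → PIN: 2.7+3.4+3.2 = 9.3
ELM → GRN → VLY → PIN: 4.4+1.4+2.5 = 8.3
Cheapest is ELM → GRN → VLY → PIN at 8.3 min.

8.3 min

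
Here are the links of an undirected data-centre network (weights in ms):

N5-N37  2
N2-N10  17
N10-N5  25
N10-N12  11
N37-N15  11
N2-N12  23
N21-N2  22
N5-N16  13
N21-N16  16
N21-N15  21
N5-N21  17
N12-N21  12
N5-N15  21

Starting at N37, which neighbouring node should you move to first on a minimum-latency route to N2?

N5

Compare a few routes:
N37–N5–N10–N2: 2+25+17 = 44
N37–N5–N21–N2: 2+17+22 = 41
N37–N5–N16–N21–N2: 2+13+16+22 = 53
Cheapest is N37–N5–N21–N2 at 41 ms.
So from N37 the first move is to N5.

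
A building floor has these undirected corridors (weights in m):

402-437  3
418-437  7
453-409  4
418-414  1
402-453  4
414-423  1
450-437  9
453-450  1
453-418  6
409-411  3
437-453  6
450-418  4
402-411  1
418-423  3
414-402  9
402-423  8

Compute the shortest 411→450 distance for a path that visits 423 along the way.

15 m

Best 411 to 423: 411 → 402 → 423 costing 9
Best 423 to 450: 423 → 414 → 418 → 450 costing 6
Total via 423: 9 + 6 = 15 m.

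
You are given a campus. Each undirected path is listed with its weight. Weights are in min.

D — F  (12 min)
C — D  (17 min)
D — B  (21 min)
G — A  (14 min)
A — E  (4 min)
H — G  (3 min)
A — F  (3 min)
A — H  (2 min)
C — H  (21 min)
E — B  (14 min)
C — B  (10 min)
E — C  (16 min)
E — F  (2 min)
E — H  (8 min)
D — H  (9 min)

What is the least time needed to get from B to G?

23 min

Running Dijkstra from B:
B: 0
C: 10  (via B)
E: 14  (via B)
F: 16  (via E)
A: 18  (via E)
H: 20  (via A)
D: 21  (via B)
G: 23  (via H)
Shortest route: B → E → A → H → G = 23 min.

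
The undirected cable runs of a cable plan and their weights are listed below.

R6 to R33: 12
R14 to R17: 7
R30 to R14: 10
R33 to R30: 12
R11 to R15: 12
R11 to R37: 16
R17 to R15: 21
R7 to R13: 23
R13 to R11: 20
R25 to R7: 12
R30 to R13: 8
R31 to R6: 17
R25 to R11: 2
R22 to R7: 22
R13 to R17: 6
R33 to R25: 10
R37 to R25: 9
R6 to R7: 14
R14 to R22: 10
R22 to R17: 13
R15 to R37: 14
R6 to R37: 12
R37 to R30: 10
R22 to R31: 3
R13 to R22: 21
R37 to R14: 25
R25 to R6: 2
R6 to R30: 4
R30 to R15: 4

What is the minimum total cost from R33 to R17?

Enumerating some paths:
R33 → R30 → R14 → R17: 12+10+7 = 29
R33 → R30 → R13 → R17: 12+8+6 = 26
The minimum is 26 via R33 → R30 → R13 → R17.

26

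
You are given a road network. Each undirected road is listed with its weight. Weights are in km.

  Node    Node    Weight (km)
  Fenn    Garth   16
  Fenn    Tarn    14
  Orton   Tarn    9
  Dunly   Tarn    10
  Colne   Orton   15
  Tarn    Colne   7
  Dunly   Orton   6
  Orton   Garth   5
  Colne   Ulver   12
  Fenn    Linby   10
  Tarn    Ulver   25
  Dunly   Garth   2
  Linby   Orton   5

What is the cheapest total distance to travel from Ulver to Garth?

Shortest distances from Ulver:
Ulver: 0
Colne: 12  (via Ulver)
Tarn: 19  (via Colne)
Orton: 27  (via Colne)
Dunly: 29  (via Tarn)
Garth: 31  (via Dunly)
Shortest route: Ulver → Colne → Tarn → Dunly → Garth = 31 km.

31 km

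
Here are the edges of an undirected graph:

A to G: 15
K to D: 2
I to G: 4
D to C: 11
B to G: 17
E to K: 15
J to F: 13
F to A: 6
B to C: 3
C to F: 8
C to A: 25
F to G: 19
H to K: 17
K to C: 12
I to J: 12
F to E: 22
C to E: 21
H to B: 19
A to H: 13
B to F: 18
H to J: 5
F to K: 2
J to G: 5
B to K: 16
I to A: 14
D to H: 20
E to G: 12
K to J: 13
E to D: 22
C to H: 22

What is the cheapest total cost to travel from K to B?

Shortest distances from K:
K: 0
D: 2  (via K)
F: 2  (via K)
A: 8  (via F)
C: 10  (via F)
B: 13  (via C)
Shortest route: K → F → C → B = 13.

13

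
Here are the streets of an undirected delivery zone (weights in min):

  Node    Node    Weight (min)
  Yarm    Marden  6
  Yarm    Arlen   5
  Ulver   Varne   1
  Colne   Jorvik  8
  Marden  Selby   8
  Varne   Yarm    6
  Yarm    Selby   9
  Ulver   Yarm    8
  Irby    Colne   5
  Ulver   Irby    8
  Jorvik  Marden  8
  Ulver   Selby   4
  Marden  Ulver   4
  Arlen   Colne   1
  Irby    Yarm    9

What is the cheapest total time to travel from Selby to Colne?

15 min

Candidate routes:
Selby - Ulver - Varne - Yarm - Arlen - Colne: 4+1+6+5+1 = 17
Selby - Yarm - Arlen - Colne: 9+5+1 = 15
The minimum is 15 min via Selby - Yarm - Arlen - Colne.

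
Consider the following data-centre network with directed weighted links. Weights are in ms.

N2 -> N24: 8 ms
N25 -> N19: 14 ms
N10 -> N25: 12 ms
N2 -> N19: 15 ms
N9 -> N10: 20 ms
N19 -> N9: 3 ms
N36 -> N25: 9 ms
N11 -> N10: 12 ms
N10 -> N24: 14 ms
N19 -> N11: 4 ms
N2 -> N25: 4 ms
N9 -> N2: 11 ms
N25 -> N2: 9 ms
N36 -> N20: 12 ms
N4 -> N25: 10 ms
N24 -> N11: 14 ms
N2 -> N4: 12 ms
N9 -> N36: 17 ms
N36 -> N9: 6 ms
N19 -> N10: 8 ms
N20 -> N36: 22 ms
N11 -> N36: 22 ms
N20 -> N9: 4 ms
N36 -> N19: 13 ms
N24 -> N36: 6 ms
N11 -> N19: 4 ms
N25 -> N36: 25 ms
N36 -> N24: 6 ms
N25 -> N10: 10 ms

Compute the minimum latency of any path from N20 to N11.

Enumerating some paths:
N20–N9–N2–N24–N11: 4+11+8+14 = 37
N20–N9–N36–N19–N11: 4+17+13+4 = 38
N20–N9–N2–N25–N19–N11: 4+11+4+14+4 = 37
N20–N9–N2–N19–N11: 4+11+15+4 = 34
The minimum is 34 ms via N20–N9–N2–N19–N11.

34 ms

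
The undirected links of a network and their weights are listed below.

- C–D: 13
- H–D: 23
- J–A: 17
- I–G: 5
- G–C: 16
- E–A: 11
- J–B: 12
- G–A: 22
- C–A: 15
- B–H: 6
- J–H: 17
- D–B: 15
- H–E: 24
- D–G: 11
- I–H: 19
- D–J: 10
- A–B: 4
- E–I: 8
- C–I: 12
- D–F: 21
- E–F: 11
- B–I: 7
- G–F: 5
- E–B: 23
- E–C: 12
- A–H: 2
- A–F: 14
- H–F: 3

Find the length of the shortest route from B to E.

15

Enumerating some paths:
B - H - A - E: 6+2+11 = 19
B - A - H - F - E: 4+2+3+11 = 20
B - H - F - E: 6+3+11 = 20
B - A - E: 4+11 = 15
The minimum is 15 via B - A - E.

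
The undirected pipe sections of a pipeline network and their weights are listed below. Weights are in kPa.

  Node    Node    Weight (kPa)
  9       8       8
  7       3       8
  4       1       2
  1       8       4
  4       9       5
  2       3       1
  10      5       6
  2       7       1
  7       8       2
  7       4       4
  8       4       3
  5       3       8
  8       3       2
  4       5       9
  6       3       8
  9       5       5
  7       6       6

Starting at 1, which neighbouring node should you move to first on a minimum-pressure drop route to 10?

Compare a few routes:
1 → 4 → 9 → 5 → 10: 2+5+5+6 = 18
1 → 8 → 3 → 5 → 10: 4+2+8+6 = 20
1 → 4 → 5 → 10: 2+9+6 = 17
The minimum is 17 kPa via 1 → 4 → 5 → 10.
So from 1 the first move is to 4.

4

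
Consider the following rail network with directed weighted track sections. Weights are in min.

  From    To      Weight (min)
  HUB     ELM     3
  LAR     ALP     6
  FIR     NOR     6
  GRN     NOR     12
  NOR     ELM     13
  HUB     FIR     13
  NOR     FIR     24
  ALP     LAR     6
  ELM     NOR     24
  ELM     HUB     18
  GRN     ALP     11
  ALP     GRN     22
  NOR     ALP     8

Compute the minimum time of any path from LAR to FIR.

64 min

Candidate routes:
LAR–ALP–GRN–NOR–ELM–HUB–FIR: 6+22+12+13+18+13 = 84
LAR–ALP–GRN–NOR–FIR: 6+22+12+24 = 64
The minimum is 64 min via LAR–ALP–GRN–NOR–FIR.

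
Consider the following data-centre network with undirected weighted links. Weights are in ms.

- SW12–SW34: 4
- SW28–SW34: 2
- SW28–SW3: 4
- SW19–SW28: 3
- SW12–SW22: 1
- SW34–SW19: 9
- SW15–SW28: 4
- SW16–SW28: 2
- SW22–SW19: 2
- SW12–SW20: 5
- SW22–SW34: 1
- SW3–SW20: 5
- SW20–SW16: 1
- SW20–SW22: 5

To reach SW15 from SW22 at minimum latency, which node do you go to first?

SW34

Compare a few routes:
SW22 → SW34 → SW28 → SW15: 1+2+4 = 7
SW22 → SW19 → SW28 → SW15: 2+3+4 = 9
The minimum is 7 ms via SW22 → SW34 → SW28 → SW15.
So from SW22 the first move is to SW34.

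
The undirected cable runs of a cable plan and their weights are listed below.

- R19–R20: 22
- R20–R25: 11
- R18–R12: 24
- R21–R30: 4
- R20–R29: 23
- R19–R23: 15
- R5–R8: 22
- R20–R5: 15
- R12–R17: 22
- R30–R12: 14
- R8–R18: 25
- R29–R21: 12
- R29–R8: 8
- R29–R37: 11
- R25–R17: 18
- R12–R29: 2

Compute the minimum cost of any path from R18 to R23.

86

Compare a few routes:
R18 → R8 → R29 → R20 → R19 → R23: 25+8+23+22+15 = 93
R18 → R12 → R29 → R20 → R19 → R23: 24+2+23+22+15 = 86
Cheapest is R18 → R12 → R29 → R20 → R19 → R23 at 86.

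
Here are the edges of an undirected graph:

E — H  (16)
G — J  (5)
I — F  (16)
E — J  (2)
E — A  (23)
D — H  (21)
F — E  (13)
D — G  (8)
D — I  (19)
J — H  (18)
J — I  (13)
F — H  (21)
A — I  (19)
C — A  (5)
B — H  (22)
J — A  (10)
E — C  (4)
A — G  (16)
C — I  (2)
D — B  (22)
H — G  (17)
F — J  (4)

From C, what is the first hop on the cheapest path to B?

Compare a few routes:
C–E–H–B: 4+16+22 = 42
C–I–D–B: 2+19+22 = 43
C–E–J–G–D–B: 4+2+5+8+22 = 41
Cheapest is C–E–J–G–D–B at 41.
So from C the first move is to E.

E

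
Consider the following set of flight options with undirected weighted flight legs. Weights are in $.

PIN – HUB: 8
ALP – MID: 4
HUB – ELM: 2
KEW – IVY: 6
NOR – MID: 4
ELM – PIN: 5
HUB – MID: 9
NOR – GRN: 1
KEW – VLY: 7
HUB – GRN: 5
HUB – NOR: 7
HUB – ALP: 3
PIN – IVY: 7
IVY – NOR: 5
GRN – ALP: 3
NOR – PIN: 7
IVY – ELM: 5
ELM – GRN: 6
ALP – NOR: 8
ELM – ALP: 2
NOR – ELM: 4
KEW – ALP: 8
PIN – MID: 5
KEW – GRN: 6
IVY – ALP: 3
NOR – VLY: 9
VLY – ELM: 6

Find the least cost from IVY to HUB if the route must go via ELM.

Shortest IVY→ELM: IVY–ELM = 5
Best ELM to HUB: ELM–HUB costing 2
Total via ELM: 5 + 2 = $7.

$7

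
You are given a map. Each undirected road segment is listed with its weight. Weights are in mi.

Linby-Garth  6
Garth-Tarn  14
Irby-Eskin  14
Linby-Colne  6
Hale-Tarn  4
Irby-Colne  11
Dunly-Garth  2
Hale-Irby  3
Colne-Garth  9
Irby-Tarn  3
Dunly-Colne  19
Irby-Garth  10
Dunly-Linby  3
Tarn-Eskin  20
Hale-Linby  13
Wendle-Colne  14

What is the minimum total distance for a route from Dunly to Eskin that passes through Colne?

Shortest Dunly→Colne: Dunly → Linby → Colne = 9
Best Colne to Eskin: Colne → Irby → Eskin costing 25
Total via Colne: 9 + 25 = 34 mi.

34 mi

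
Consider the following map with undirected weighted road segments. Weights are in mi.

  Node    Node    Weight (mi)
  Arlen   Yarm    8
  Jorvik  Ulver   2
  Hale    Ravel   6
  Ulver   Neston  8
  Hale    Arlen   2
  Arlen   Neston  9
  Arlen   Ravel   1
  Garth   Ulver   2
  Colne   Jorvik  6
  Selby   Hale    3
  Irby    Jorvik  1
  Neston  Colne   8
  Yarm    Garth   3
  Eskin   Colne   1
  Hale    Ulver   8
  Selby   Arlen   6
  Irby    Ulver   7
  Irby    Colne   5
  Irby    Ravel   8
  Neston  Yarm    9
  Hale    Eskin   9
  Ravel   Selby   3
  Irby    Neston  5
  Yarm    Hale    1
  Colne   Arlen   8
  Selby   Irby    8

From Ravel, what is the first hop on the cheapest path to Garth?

Compare a few routes:
Ravel–Selby–Hale–Yarm–Garth: 3+3+1+3 = 10
Ravel–Arlen–Yarm–Garth: 1+8+3 = 12
Ravel–Hale–Yarm–Garth: 6+1+3 = 10
Ravel–Arlen–Hale–Yarm–Garth: 1+2+1+3 = 7
Cheapest is Ravel–Arlen–Hale–Yarm–Garth at 7 mi.
So from Ravel the first move is to Arlen.

Arlen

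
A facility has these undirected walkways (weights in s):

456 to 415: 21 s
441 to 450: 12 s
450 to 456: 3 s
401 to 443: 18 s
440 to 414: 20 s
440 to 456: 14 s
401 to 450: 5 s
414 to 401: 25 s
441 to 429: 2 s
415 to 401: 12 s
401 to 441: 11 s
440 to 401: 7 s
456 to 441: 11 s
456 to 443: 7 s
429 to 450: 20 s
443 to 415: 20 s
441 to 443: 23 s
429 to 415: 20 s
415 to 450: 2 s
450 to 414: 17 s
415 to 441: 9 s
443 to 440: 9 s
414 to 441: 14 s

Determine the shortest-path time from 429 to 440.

20 s

Running Dijkstra from 429:
429: 0
441: 2  (via 429)
415: 11  (via 441)
456: 13  (via 441)
450: 13  (via 415)
401: 13  (via 441)
414: 16  (via 441)
443: 20  (via 456)
440: 20  (via 401)
Shortest route: 429–441–401–440 = 20 s.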